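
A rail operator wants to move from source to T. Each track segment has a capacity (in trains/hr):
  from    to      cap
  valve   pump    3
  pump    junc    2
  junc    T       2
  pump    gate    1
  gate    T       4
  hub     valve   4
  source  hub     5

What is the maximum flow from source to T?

3

Augment source->hub->valve->pump->gate->T: bottleneck 1. Total 1.
Augment source->hub->valve->pump->junc->T: bottleneck 2. Total 3.
No augmenting path remains in the residual graph.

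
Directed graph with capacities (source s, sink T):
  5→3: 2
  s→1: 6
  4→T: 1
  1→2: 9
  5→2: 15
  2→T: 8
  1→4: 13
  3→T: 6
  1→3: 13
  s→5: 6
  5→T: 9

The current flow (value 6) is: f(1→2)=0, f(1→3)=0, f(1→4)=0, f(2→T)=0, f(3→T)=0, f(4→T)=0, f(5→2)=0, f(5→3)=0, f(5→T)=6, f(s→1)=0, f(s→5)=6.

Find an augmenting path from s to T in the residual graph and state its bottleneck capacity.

Residual along s→1→2→T: s→1: 6, 1→2: 9, 2→T: 8.
Bottleneck = min = 6.

s→1→2→T, bottleneck 6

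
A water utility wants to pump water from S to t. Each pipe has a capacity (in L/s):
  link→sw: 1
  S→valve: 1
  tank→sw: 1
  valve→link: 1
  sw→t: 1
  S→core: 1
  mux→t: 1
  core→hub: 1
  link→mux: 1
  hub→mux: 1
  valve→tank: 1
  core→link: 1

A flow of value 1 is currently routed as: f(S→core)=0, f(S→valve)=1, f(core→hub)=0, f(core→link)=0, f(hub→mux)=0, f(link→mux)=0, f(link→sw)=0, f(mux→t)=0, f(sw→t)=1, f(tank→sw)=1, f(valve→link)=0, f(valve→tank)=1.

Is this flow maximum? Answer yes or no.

Residual path S→core→link→mux→t has bottleneck 1 > 0.
Pushing 1 along it raises the flow to 2, so the given flow is not maximum.

No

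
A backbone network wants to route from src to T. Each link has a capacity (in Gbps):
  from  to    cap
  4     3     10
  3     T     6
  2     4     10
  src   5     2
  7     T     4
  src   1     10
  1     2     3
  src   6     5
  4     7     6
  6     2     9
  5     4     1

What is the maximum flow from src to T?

9

Augment src→5→4→3→T: bottleneck 1. Total 1.
Augment src→6→2→4→3→T: bottleneck 5. Total 6.
Augment src→1→2→4→7→T: bottleneck 3. Total 9.
No augmenting path remains in the residual graph.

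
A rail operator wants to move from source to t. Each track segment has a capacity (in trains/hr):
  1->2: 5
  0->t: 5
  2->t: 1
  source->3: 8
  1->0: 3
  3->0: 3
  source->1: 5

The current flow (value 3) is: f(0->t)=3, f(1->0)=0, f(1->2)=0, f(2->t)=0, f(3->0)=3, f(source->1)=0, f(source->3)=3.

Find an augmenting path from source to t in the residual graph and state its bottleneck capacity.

Residual along source->1->0->t: source->1: 5, 1->0: 3, 0->t: 2.
Bottleneck = min = 2.

source->1->0->t, bottleneck 2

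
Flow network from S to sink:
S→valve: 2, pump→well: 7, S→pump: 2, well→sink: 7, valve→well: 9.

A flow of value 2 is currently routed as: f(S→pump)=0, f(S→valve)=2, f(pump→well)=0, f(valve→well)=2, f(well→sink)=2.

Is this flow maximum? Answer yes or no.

Residual path S→pump→well→sink has bottleneck 2 > 0.
Pushing 2 along it raises the flow to 4, so the given flow is not maximum.

No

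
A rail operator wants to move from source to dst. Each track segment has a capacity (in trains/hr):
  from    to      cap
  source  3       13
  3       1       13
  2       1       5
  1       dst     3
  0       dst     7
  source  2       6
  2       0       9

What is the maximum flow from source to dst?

9

Augment source→2→0→dst: bottleneck 6. Total 6.
Augment source→3→1→dst: bottleneck 3. Total 9.
No augmenting path remains in the residual graph.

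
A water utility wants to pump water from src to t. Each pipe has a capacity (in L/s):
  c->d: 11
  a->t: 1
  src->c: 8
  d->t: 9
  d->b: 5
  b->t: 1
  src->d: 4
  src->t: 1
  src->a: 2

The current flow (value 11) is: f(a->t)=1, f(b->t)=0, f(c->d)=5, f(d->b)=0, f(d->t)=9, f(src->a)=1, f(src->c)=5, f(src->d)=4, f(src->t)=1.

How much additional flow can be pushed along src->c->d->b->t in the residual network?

1

Residual capacities along the path: src->c: 3, c->d: 6, d->b: 5, b->t: 1.
Minimum is 1.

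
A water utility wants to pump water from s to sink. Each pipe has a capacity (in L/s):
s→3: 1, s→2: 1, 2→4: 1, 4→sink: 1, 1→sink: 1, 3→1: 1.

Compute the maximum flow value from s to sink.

Augment s→3→1→sink: bottleneck 1. Total 1.
Augment s→2→4→sink: bottleneck 1. Total 2.
No augmenting path remains in the residual graph.

2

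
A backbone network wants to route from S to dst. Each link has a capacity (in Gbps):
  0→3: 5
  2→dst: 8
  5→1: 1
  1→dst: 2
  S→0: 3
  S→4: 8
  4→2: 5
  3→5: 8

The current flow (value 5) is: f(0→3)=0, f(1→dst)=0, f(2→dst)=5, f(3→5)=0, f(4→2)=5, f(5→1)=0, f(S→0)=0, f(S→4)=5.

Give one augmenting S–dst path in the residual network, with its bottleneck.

S→0→3→5→1→dst, bottleneck 1

Residual along S→0→3→5→1→dst: S→0: 3, 0→3: 5, 3→5: 8, 5→1: 1, 1→dst: 2.
Bottleneck = min = 1.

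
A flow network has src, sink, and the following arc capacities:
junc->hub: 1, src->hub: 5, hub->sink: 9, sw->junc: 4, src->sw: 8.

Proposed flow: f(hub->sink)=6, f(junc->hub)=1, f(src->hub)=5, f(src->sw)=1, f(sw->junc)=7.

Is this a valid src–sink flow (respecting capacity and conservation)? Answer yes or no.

Capacity violated on sw->junc: flow 7 > capacity 4.

No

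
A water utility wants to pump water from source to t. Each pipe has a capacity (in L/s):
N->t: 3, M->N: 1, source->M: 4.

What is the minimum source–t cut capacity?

1

Max flow = 1 (via 1 augmenting path).
In the residual at optimum, the set reachable from source is {M, source}.
Cut edges: M->N (cap 1). Sum = 1.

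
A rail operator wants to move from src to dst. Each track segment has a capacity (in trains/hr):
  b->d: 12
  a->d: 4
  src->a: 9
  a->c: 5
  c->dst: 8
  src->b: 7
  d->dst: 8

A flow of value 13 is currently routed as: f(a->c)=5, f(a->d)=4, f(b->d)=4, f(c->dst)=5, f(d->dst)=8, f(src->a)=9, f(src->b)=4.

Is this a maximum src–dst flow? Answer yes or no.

Yes

Residual reachable from src: {a, b, d, src}; dst is not reachable.
Saturated cut: a->c, d->dst with total capacity 13 = current flow value. Flow is maximum.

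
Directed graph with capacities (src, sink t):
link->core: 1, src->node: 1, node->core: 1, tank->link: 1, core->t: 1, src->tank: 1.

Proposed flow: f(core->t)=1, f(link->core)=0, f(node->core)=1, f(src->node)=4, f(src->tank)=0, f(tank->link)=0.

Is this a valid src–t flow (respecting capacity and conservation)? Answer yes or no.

Capacity violated on src->node: flow 4 > capacity 1.

No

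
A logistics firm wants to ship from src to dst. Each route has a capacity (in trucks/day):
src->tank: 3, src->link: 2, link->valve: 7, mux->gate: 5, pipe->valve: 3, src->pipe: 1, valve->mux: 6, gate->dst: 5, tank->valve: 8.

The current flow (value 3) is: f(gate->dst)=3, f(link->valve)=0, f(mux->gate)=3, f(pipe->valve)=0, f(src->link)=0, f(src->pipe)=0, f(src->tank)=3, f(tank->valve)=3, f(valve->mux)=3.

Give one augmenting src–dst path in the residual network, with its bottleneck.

Residual along src->link->valve->mux->gate->dst: src->link: 2, link->valve: 7, valve->mux: 3, mux->gate: 2, gate->dst: 2.
Bottleneck = min = 2.

src->link->valve->mux->gate->dst, bottleneck 2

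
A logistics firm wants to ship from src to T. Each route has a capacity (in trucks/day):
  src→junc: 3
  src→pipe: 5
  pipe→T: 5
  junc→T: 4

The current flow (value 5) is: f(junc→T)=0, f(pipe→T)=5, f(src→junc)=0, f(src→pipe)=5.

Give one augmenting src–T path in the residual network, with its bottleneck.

Residual along src→junc→T: src→junc: 3, junc→T: 4.
Bottleneck = min = 3.

src→junc→T, bottleneck 3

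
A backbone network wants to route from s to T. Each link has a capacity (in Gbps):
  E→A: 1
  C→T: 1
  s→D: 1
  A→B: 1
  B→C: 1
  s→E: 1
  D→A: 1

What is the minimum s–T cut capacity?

Max flow = 1 (via 1 augmenting path).
In the residual at optimum, the set reachable from s is {A, D, E, s}.
Cut edges: A→B (cap 1). Sum = 1.

1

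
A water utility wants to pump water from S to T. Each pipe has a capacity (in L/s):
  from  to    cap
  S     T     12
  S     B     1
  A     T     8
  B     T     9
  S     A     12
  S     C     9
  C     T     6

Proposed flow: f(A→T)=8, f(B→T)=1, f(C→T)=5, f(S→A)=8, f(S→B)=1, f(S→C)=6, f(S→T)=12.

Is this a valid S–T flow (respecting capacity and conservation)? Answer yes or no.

Conservation fails at C: inflow 6 ≠ outflow 5.

No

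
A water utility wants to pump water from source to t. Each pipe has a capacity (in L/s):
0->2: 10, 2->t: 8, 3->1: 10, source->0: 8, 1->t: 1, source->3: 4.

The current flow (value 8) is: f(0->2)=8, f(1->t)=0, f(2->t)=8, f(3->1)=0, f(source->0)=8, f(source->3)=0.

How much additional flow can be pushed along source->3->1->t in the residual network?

1

Residual capacities along the path: source->3: 4, 3->1: 10, 1->t: 1.
Minimum is 1.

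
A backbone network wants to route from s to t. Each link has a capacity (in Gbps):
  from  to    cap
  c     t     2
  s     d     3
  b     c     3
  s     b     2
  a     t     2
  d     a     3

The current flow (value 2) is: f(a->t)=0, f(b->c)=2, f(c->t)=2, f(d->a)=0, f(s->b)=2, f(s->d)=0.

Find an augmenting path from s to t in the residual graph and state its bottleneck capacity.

s->d->a->t, bottleneck 2

Residual along s->d->a->t: s->d: 3, d->a: 3, a->t: 2.
Bottleneck = min = 2.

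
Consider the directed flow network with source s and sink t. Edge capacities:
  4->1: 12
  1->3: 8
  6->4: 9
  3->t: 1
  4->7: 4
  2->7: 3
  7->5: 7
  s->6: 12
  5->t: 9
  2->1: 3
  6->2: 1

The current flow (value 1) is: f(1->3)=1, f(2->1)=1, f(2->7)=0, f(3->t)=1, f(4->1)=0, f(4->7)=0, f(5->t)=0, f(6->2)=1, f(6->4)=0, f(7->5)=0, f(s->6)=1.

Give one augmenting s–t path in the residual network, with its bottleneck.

Residual along s->6->4->7->5->t: s->6: 11, 6->4: 9, 4->7: 4, 7->5: 7, 5->t: 9.
Bottleneck = min = 4.

s->6->4->7->5->t, bottleneck 4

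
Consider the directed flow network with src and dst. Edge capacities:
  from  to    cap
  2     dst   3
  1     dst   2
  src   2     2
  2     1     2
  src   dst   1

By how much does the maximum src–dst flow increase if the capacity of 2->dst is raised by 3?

0

Original max flow = 3.
Edge 2->dst does not cross the min cut (source side {src}), so extra capacity there cannot help.
New max flow = 3. Increase = 0.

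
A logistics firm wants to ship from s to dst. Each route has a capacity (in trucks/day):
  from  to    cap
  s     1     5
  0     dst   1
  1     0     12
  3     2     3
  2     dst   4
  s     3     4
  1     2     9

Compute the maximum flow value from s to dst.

5

Augment s→1→0→dst: bottleneck 1. Total 1.
Augment s→1→2→dst: bottleneck 4. Total 5.
No augmenting path remains in the residual graph.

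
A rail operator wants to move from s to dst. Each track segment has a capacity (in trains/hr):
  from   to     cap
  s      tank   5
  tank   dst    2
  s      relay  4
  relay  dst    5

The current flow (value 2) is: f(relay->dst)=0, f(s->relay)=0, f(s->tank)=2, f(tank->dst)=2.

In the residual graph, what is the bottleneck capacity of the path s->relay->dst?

Residual capacities along the path: s->relay: 4, relay->dst: 5.
Minimum is 4.

4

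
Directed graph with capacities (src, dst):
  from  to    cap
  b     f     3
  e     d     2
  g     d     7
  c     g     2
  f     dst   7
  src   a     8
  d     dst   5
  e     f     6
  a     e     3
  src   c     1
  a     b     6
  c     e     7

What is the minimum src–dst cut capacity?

Max flow = 7 (via 4 augmenting paths).
In the residual at optimum, the set reachable from src is {a, b, src}.
Cut edges: src->c (cap 1), a->e (cap 3), b->f (cap 3). Sum = 7.

7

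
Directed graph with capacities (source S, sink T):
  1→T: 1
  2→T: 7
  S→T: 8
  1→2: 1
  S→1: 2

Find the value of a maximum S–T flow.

Augment S→T: bottleneck 8. Total 8.
Augment S→1→T: bottleneck 1. Total 9.
Augment S→1→2→T: bottleneck 1. Total 10.
No augmenting path remains in the residual graph.

10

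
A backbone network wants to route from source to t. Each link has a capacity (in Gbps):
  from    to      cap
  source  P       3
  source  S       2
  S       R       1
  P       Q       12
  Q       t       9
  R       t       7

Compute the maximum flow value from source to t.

Augment source->S->R->t: bottleneck 1. Total 1.
Augment source->P->Q->t: bottleneck 3. Total 4.
No augmenting path remains in the residual graph.

4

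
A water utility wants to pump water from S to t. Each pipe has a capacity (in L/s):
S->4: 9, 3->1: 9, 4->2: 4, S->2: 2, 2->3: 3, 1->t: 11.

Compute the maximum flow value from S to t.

3

Augment S->2->3->1->t: bottleneck 2. Total 2.
Augment S->4->2->3->1->t: bottleneck 1. Total 3.
No augmenting path remains in the residual graph.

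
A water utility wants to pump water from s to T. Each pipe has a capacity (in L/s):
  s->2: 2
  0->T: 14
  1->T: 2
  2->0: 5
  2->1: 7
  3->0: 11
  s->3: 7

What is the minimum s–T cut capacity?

9

Max flow = 9 (via 2 augmenting paths).
In the residual at optimum, the set reachable from s is {s}.
Cut edges: s->3 (cap 7), s->2 (cap 2). Sum = 9.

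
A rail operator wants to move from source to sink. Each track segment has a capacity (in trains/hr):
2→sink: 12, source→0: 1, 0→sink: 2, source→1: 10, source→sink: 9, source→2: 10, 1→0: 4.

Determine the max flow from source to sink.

Augment source→sink: bottleneck 9. Total 9.
Augment source→0→sink: bottleneck 1. Total 10.
Augment source→2→sink: bottleneck 10. Total 20.
Augment source→1→0→sink: bottleneck 1. Total 21.
No augmenting path remains in the residual graph.

21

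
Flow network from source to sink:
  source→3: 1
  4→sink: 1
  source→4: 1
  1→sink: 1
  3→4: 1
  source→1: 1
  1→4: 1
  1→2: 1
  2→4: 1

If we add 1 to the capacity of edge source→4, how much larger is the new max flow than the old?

0

Original max flow = 2.
Edge source→4 does not cross the min cut (source side {3, 4, source}), so extra capacity there cannot help.
New max flow = 2. Increase = 0.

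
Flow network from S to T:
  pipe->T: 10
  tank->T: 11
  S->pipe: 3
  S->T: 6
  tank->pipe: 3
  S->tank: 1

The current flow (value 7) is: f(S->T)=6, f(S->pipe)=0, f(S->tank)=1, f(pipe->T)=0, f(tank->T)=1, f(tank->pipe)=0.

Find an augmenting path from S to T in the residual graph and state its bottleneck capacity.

S->pipe->T, bottleneck 3

Residual along S->pipe->T: S->pipe: 3, pipe->T: 10.
Bottleneck = min = 3.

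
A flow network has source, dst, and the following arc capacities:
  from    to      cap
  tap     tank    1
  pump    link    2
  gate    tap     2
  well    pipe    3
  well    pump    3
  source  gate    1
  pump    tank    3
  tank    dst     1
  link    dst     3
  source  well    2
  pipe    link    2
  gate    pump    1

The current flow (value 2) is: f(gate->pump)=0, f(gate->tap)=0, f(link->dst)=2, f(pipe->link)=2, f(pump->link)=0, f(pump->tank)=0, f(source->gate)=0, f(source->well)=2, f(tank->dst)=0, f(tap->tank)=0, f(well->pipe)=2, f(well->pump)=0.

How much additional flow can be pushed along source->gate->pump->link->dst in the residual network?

1

Residual capacities along the path: source->gate: 1, gate->pump: 1, pump->link: 2, link->dst: 1.
Minimum is 1.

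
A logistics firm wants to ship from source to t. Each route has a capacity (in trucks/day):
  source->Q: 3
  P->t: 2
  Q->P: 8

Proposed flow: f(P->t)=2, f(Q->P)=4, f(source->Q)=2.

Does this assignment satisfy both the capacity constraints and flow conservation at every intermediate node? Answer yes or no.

Conservation fails at Q: inflow 2 ≠ outflow 4.

No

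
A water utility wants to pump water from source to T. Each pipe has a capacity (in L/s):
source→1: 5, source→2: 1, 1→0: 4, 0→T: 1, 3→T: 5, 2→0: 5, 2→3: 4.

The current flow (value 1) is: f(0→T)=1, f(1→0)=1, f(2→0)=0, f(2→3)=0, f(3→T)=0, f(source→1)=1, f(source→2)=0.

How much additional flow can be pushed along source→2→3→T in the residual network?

Residual capacities along the path: source→2: 1, 2→3: 4, 3→T: 5.
Minimum is 1.

1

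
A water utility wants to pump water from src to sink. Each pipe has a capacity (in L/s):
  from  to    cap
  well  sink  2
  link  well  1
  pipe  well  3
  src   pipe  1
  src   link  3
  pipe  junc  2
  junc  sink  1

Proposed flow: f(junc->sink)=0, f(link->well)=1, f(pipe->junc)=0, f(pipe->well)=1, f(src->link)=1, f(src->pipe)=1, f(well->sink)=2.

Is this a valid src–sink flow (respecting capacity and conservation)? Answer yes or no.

Yes

Every edge has 0 ≤ f(e) ≤ cap(e).
At each intermediate node, inflow equals outflow.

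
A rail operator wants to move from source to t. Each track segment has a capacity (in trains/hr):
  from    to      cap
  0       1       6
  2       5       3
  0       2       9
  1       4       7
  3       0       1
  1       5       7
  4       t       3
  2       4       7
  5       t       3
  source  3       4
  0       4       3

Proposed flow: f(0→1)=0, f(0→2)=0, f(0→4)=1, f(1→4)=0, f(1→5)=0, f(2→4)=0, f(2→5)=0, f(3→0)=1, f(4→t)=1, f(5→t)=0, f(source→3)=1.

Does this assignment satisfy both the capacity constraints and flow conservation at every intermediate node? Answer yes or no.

Every edge has 0 ≤ f(e) ≤ cap(e).
At each intermediate node, inflow equals outflow.

Yes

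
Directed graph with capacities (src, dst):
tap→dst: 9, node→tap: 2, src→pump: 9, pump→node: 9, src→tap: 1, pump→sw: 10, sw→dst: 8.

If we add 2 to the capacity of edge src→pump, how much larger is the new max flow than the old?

Original max flow = 10.
After raising cap(src→pump), augmenting paths through that edge carry 1 more unit.
New max flow = 11. Increase = 1.

1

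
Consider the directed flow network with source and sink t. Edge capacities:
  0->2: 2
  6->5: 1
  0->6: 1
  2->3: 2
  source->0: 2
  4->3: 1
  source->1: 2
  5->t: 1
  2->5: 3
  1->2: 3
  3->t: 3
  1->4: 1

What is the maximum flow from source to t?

Augment source->0->6->5->t: bottleneck 1. Total 1.
Augment source->0->2->3->t: bottleneck 1. Total 2.
Augment source->1->2->3->t: bottleneck 1. Total 3.
Augment source->1->4->3->t: bottleneck 1. Total 4.
No augmenting path remains in the residual graph.

4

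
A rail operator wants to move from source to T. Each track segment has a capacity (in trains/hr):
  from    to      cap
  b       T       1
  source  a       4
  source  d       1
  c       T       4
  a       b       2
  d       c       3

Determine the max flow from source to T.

Augment source->a->b->T: bottleneck 1. Total 1.
Augment source->d->c->T: bottleneck 1. Total 2.
No augmenting path remains in the residual graph.

2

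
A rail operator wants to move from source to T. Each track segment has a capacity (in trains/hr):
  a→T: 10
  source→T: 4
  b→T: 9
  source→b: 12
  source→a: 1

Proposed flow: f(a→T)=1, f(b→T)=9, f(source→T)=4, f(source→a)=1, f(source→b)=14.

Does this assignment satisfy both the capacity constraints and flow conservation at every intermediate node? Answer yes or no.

No

Capacity violated on source→b: flow 14 > capacity 12.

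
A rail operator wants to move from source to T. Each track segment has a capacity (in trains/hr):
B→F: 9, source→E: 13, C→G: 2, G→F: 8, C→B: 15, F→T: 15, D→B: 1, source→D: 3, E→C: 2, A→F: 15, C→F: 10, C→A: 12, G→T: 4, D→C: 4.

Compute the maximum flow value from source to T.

5

Augment source→E→C→G→T: bottleneck 2. Total 2.
Augment source→D→C→F→T: bottleneck 3. Total 5.
No augmenting path remains in the residual graph.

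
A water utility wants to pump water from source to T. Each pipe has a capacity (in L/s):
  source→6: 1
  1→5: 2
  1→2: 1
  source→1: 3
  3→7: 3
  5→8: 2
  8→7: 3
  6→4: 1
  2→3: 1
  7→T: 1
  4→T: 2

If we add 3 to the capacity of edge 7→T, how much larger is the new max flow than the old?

2

Original max flow = 2.
After raising cap(7→T), augmenting paths through that edge carry 2 more units.
New max flow = 4. Increase = 2.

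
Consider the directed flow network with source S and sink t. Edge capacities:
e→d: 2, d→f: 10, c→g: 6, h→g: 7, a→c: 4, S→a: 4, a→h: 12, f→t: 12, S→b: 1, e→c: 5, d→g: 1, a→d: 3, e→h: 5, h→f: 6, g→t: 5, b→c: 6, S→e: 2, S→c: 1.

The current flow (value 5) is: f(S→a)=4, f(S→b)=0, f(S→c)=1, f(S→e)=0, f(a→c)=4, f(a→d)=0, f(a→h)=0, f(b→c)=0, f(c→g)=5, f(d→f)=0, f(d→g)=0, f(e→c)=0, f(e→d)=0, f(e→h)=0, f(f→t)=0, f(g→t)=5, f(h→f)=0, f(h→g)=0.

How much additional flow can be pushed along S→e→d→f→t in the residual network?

2

Residual capacities along the path: S→e: 2, e→d: 2, d→f: 10, f→t: 12.
Minimum is 2.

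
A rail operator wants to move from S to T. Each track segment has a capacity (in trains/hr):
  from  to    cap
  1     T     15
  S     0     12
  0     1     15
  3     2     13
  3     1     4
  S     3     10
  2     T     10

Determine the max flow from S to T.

22

Augment S→0→1→T: bottleneck 12. Total 12.
Augment S→3→1→T: bottleneck 3. Total 15.
Augment S→3→2→T: bottleneck 7. Total 22.
No augmenting path remains in the residual graph.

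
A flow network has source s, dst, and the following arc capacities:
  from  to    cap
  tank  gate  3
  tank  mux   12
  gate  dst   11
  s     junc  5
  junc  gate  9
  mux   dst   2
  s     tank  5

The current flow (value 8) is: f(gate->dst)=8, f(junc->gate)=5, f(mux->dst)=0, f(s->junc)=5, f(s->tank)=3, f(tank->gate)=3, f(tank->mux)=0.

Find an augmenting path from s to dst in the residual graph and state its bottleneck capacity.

Residual along s->tank->mux->dst: s->tank: 2, tank->mux: 12, mux->dst: 2.
Bottleneck = min = 2.

s->tank->mux->dst, bottleneck 2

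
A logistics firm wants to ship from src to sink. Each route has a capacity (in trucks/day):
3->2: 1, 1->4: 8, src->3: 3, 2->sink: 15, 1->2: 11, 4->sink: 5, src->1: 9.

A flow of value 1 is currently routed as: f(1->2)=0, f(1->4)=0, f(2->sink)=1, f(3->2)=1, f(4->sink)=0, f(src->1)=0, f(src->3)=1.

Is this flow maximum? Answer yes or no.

Residual path src->1->2->sink has bottleneck 9 > 0.
Pushing 9 along it raises the flow to 10, so the given flow is not maximum.

No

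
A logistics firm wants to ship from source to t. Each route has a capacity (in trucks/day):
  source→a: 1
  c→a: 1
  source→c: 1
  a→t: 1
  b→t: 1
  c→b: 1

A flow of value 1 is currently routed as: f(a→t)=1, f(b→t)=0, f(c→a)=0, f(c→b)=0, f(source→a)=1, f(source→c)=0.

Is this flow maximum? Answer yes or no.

No

Residual path source→c→b→t has bottleneck 1 > 0.
Pushing 1 along it raises the flow to 2, so the given flow is not maximum.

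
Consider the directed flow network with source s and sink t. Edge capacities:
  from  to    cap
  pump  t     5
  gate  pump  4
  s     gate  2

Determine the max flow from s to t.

2

Augment s->gate->pump->t: bottleneck 2. Total 2.
No augmenting path remains in the residual graph.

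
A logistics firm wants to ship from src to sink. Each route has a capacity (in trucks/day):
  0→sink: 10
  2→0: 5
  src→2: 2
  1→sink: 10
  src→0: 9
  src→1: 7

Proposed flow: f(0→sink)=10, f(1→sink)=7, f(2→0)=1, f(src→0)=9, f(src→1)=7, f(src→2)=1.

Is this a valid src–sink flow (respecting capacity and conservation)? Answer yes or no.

Every edge has 0 ≤ f(e) ≤ cap(e).
At each intermediate node, inflow equals outflow.

Yes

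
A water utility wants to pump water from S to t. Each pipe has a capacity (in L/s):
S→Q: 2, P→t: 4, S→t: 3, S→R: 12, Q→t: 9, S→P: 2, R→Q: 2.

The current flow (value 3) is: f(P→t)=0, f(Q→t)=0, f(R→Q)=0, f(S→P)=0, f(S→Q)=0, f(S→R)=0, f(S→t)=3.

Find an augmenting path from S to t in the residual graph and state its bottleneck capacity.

Residual along S→Q→t: S→Q: 2, Q→t: 9.
Bottleneck = min = 2.

S→Q→t, bottleneck 2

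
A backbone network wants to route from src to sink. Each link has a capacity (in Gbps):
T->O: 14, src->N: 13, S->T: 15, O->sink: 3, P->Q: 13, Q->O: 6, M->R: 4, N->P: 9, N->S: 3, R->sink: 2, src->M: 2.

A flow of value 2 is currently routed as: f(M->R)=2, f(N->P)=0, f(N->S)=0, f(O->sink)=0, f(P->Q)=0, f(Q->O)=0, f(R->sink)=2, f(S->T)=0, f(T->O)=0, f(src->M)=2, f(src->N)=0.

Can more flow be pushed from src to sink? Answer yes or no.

Residual path src->N->S->T->O->sink has bottleneck 3 > 0.
Pushing 3 along it raises the flow to 5, so the given flow is not maximum.

Yes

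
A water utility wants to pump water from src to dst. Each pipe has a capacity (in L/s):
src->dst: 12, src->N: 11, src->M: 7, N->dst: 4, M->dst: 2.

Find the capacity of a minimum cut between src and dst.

18

Max flow = 18 (via 3 augmenting paths).
In the residual at optimum, the set reachable from src is {M, N, src}.
Cut edges: src->dst (cap 12), M->dst (cap 2), N->dst (cap 4). Sum = 18.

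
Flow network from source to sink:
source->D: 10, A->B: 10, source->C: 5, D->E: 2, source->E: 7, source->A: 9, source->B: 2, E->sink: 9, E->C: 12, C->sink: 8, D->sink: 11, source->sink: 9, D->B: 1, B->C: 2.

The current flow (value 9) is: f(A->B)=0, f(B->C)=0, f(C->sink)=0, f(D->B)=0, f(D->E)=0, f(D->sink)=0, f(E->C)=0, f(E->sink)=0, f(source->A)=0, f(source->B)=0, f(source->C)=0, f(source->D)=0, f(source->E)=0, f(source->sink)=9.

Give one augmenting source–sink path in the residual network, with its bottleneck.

source->D->sink, bottleneck 10

Residual along source->D->sink: source->D: 10, D->sink: 11.
Bottleneck = min = 10.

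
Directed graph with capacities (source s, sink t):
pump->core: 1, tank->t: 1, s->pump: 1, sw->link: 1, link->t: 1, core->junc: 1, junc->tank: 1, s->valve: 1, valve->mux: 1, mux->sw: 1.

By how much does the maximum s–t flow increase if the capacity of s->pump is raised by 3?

0

Original max flow = 2.
Even with extra capacity on s->pump, another cut of capacity 2 remains binding.
New max flow = 2. Increase = 0.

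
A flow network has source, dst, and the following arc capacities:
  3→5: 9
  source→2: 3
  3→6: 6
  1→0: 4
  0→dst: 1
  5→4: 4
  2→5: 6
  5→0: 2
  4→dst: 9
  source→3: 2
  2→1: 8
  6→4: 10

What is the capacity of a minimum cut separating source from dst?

Max flow = 5 (via 2 augmenting paths).
In the residual at optimum, the set reachable from source is {source}.
Cut edges: source→3 (cap 2), source→2 (cap 3). Sum = 5.

5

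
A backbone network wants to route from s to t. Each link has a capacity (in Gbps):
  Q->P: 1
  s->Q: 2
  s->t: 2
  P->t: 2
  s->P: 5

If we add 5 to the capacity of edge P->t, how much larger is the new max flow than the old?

4

Original max flow = 4.
After raising cap(P->t), augmenting paths through that edge carry 4 more units.
New max flow = 8. Increase = 4.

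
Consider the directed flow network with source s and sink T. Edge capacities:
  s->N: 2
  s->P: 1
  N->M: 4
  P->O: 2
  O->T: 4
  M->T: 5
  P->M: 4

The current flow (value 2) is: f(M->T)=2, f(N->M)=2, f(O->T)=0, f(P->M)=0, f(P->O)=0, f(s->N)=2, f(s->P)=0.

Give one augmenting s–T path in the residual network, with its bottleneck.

s->P->M->T, bottleneck 1

Residual along s->P->M->T: s->P: 1, P->M: 4, M->T: 3.
Bottleneck = min = 1.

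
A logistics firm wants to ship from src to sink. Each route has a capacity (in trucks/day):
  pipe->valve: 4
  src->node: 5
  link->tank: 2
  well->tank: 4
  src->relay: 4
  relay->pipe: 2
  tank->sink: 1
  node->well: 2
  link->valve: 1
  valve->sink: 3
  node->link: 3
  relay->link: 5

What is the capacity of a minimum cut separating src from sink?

Max flow = 4 (via 3 augmenting paths).
In the residual at optimum, the set reachable from src is {link, node, relay, src, tank, well}.
Cut edges: relay->pipe (cap 2), link->valve (cap 1), tank->sink (cap 1). Sum = 4.

4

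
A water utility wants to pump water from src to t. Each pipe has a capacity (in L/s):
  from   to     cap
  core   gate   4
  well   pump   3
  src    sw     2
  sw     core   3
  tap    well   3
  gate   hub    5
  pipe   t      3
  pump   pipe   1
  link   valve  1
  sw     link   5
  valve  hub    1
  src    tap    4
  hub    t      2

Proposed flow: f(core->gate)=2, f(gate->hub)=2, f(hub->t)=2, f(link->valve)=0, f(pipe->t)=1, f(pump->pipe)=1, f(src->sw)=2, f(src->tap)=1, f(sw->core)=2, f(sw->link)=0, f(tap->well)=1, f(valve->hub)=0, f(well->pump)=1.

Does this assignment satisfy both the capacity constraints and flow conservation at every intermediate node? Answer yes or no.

Every edge has 0 ≤ f(e) ≤ cap(e).
At each intermediate node, inflow equals outflow.

Yes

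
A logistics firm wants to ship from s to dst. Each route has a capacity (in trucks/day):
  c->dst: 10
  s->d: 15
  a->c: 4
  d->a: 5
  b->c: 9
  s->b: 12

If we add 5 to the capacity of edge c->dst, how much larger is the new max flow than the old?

Original max flow = 10.
After raising cap(c->dst), augmenting paths through that edge carry 3 more units.
New max flow = 13. Increase = 3.

3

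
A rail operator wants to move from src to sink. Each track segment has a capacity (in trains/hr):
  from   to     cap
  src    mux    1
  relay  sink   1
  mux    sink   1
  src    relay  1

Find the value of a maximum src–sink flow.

Augment src→relay→sink: bottleneck 1. Total 1.
Augment src→mux→sink: bottleneck 1. Total 2.
No augmenting path remains in the residual graph.

2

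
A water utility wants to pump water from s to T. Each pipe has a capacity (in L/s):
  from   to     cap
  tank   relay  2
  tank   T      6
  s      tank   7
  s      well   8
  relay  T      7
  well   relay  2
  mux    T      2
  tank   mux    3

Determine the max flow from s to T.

Augment s→tank→T: bottleneck 6. Total 6.
Augment s→tank→mux→T: bottleneck 1. Total 7.
Augment s→well→relay→T: bottleneck 2. Total 9.
No augmenting path remains in the residual graph.

9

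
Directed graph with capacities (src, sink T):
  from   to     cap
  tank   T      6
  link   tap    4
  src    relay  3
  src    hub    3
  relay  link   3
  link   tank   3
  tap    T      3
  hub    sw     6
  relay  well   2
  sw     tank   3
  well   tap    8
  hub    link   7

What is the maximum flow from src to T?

Augment src->hub->sw->tank->T: bottleneck 3. Total 3.
Augment src->relay->link->tank->T: bottleneck 3. Total 6.
No augmenting path remains in the residual graph.

6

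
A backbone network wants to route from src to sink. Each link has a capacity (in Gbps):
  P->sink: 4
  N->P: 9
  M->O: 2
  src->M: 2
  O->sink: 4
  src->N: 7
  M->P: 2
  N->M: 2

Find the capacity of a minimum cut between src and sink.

Max flow = 6 (via 2 augmenting paths).
In the residual at optimum, the set reachable from src is {M, N, P, src}.
Cut edges: M->O (cap 2), P->sink (cap 4). Sum = 6.

6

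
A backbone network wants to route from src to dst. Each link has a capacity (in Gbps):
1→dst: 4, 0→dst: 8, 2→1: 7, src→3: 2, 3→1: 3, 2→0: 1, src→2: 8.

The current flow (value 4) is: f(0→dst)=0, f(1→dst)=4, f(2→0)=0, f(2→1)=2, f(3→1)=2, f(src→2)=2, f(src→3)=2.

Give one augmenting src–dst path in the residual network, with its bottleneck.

Residual along src→2→0→dst: src→2: 6, 2→0: 1, 0→dst: 8.
Bottleneck = min = 1.

src→2→0→dst, bottleneck 1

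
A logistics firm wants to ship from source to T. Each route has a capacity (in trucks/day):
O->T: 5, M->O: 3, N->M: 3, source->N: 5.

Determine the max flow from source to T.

3

Augment source->N->M->O->T: bottleneck 3. Total 3.
No augmenting path remains in the residual graph.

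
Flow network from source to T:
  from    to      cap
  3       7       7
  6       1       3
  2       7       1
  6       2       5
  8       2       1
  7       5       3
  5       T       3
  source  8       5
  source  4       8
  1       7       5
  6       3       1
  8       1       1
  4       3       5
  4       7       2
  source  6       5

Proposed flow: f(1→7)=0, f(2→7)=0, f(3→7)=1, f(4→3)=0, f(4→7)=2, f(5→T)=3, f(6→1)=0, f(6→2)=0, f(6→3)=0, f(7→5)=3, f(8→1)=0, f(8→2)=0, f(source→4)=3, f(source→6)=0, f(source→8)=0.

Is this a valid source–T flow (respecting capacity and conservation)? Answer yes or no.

Conservation fails at 4: inflow 3 ≠ outflow 2.

No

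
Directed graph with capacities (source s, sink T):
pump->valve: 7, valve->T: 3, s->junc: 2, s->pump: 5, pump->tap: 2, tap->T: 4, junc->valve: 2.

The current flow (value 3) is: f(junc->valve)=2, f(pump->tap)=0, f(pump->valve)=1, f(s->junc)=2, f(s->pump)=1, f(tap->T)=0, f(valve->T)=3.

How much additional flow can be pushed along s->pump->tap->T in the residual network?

2

Residual capacities along the path: s->pump: 4, pump->tap: 2, tap->T: 4.
Minimum is 2.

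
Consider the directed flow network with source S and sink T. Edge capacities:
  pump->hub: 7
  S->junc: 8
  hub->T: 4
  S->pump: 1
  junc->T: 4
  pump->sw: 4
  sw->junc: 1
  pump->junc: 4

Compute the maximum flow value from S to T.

5

Augment S->junc->T: bottleneck 4. Total 4.
Augment S->pump->hub->T: bottleneck 1. Total 5.
No augmenting path remains in the residual graph.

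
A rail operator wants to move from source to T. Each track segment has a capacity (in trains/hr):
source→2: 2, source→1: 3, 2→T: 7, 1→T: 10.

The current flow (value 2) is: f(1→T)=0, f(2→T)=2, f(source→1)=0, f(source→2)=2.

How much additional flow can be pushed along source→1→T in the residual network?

Residual capacities along the path: source→1: 3, 1→T: 10.
Minimum is 3.

3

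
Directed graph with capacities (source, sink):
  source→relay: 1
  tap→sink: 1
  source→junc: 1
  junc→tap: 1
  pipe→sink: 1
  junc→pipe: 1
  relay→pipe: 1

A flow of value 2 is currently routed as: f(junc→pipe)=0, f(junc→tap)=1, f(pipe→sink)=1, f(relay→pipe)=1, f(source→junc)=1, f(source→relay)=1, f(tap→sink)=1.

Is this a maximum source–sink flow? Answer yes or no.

Yes

Residual reachable from source: {source}; sink is not reachable.
Saturated cut: source→relay, source→junc with total capacity 2 = current flow value. Flow is maximum.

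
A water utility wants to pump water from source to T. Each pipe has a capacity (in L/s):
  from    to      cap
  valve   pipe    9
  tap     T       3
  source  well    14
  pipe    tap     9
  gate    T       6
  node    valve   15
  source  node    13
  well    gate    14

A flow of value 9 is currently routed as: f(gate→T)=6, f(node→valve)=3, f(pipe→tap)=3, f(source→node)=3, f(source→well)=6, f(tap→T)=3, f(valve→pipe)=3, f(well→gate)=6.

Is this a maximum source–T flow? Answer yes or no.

Residual reachable from source: {gate, node, pipe, source, tap, valve, well}; T is not reachable.
Saturated cut: gate→T, tap→T with total capacity 9 = current flow value. Flow is maximum.

Yes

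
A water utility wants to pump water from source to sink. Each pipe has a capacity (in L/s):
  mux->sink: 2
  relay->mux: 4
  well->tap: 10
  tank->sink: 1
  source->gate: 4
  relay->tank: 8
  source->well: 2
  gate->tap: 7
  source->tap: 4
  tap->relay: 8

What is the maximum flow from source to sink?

3

Augment source->tap->relay->tank->sink: bottleneck 1. Total 1.
Augment source->tap->relay->mux->sink: bottleneck 2. Total 3.
No augmenting path remains in the residual graph.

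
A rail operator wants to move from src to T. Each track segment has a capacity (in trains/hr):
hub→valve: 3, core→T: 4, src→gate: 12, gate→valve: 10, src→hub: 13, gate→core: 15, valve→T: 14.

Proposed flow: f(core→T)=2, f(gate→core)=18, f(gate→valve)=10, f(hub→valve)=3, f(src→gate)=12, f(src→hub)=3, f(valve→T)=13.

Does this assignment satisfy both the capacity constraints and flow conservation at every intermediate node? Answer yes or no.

Capacity violated on gate→core: flow 18 > capacity 15.

No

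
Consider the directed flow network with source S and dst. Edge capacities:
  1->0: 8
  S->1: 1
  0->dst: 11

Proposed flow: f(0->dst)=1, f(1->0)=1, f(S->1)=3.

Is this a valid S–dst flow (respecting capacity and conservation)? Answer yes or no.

Capacity violated on S->1: flow 3 > capacity 1.

No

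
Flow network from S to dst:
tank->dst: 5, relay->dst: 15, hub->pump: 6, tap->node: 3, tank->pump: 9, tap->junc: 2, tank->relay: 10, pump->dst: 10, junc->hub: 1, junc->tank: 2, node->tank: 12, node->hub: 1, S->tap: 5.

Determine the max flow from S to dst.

Augment S->tap->node->tank->dst: bottleneck 3. Total 3.
Augment S->tap->junc->tank->dst: bottleneck 2. Total 5.
No augmenting path remains in the residual graph.

5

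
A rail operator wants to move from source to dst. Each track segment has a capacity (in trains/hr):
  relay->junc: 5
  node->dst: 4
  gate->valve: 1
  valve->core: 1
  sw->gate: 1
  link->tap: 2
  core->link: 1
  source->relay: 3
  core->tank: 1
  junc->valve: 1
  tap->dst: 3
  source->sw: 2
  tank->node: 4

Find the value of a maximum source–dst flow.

Augment source->sw->gate->valve->core->link->tap->dst: bottleneck 1. Total 1.
No augmenting path remains in the residual graph.

1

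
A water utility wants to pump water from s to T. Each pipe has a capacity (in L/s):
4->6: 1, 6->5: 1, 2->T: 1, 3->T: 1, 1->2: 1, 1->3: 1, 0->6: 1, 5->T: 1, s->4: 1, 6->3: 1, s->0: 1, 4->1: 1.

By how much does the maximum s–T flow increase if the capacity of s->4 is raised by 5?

1

Original max flow = 2.
After raising cap(s->4), augmenting paths through that edge carry 1 more unit.
New max flow = 3. Increase = 1.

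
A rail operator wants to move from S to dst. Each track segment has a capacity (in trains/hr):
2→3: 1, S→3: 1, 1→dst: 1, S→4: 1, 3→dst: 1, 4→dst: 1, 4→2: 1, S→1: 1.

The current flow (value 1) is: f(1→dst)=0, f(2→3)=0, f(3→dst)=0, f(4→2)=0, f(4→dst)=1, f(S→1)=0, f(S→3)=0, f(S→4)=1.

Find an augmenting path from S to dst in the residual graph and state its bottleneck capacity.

Residual along S→1→dst: S→1: 1, 1→dst: 1.
Bottleneck = min = 1.

S→1→dst, bottleneck 1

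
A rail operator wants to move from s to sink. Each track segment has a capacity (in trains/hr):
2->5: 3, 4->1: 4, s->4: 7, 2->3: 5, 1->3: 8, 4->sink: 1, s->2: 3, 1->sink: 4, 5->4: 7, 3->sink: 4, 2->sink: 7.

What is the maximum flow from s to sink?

Augment s->2->sink: bottleneck 3. Total 3.
Augment s->4->sink: bottleneck 1. Total 4.
Augment s->4->1->sink: bottleneck 4. Total 8.
No augmenting path remains in the residual graph.

8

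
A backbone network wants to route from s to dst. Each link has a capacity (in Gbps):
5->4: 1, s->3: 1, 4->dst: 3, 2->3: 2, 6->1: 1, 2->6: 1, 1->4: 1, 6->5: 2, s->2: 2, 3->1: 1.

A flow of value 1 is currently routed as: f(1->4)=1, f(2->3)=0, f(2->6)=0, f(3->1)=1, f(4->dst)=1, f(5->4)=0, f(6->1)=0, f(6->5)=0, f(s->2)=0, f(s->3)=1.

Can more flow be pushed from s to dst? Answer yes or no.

Residual path s->2->6->5->4->dst has bottleneck 1 > 0.
Pushing 1 along it raises the flow to 2, so the given flow is not maximum.

Yes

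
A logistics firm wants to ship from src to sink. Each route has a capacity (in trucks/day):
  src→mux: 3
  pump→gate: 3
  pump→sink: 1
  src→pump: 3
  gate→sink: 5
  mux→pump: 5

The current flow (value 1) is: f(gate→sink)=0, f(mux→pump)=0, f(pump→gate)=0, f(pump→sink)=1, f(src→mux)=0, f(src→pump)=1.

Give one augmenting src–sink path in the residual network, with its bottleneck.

src→pump→gate→sink, bottleneck 2

Residual along src→pump→gate→sink: src→pump: 2, pump→gate: 3, gate→sink: 5.
Bottleneck = min = 2.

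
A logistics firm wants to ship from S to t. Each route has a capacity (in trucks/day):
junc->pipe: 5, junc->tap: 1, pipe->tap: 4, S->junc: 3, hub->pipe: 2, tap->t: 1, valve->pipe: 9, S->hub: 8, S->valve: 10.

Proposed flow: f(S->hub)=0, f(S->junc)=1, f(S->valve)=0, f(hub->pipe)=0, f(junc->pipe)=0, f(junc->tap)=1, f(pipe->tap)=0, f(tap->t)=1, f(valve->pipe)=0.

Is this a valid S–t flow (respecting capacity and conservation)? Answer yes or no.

Every edge has 0 ≤ f(e) ≤ cap(e).
At each intermediate node, inflow equals outflow.

Yes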